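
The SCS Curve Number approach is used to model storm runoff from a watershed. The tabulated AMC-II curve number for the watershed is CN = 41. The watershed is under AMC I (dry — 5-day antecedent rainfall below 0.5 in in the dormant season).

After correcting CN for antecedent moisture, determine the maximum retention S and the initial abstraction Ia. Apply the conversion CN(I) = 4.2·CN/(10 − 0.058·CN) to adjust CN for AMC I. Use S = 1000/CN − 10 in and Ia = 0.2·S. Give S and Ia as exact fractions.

S = 29500/861 in ≈ 34.262 in; Ia = 5900/861 in ≈ 6.852 in

Adjust CN=41 to AMC I: 4.2·41/(10 − 0.058·41) → (861/5) ÷ (3811/500) = 86100/3811 ≈ 22.592
Retention S: 1000/CN − 10 with CN=22.592 → S = 29500/861 ≈ 34.262 in
Ia = 0.2S: 0.2·34.262 = 6.852 in (exactly 5900/861)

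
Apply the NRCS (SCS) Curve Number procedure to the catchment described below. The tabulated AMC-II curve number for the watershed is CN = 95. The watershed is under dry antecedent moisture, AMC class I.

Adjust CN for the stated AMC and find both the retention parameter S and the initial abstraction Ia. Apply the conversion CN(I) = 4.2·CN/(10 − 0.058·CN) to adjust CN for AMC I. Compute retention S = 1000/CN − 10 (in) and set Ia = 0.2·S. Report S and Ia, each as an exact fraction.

Dry (AMC I): CN(I) = 4.2·95/(10 − 0.058·95) = 399/(449/100) = 39900/449 ≈ 88.864
S = 1000/(39900/449) − 10 = 500/399 in ≈ 1.253 in
Initial abstraction Ia = S/5 = (500/399)/5 = 100/399 ≈ 0.251 in

S = 500/399 in ≈ 1.253 in; Ia = 100/399 in ≈ 0.251 in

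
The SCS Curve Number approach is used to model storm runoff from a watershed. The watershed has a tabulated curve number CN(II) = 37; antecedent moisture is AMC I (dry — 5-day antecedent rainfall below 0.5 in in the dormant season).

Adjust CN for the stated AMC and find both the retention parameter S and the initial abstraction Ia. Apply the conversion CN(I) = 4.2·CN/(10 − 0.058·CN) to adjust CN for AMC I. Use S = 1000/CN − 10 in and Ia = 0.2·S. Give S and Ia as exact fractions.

Dry (AMC I): CN(I) = 4.2·37/(10 − 0.058·37) = (777/5)/(3927/500) = 3700/187 ≈ 19.786
S = 1000/(3700/187) − 10 = 1500/37 in ≈ 40.541 in
Ia = 0.2S: 0.2·40.541 = 8.108 in (exactly 300/37)

S = 1500/37 in ≈ 40.541 in; Ia = 300/37 in ≈ 8.108 in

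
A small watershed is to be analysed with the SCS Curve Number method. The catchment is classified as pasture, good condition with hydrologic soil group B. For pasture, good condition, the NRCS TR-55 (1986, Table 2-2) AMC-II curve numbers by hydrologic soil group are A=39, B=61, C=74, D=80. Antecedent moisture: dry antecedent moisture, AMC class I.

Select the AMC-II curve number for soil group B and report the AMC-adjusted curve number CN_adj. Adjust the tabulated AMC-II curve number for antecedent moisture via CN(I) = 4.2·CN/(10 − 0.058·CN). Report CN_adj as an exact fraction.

NRCS table: pasture, good condition, soil group B → CN(II) = 61
Dry (AMC I): CN(I) = 4.2·61/(10 − 0.058·61) = (1281/5)/(3231/500) = 42700/1077 ≈ 39.647

CN_adj = 42700/1077 ≈ 39.647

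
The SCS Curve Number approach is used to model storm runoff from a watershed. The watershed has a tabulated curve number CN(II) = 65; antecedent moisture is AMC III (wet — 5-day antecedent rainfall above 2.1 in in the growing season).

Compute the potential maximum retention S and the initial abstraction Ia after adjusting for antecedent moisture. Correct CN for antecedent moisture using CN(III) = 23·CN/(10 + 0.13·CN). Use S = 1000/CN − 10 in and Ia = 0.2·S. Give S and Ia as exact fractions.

Wet (AMC III): CN(III) = 23·65/(10 + 0.13·65) = 1495/(369/20) = 29900/369 ≈ 81.030
Max retention: S = 1000/(29900/369) − 10 = 700/299 in (≈ 2.341 in)
Ia = 0.2S: 0.2·2.341 = 0.468 in (exactly 140/299)

S = 700/299 in ≈ 2.341 in; Ia = 140/299 in ≈ 0.468 in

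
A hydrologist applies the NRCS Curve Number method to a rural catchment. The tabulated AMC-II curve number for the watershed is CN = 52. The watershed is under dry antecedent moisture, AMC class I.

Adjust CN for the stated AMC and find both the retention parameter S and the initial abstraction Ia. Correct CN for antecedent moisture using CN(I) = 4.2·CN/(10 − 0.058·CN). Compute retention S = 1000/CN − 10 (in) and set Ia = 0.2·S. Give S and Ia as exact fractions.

S = 2000/91 in ≈ 21.978 in; Ia = 400/91 in ≈ 4.396 in

CN(I) from CN(II)=52: (4.2·52)/(10 − 0.058·52) = 9100/291 ≈ 31.271
Retention S: 1000/CN − 10 with CN=31.271 → S = 2000/91 ≈ 21.978 in
Ia = 0.2S: 0.2·21.978 = 4.396 in (exactly 400/91)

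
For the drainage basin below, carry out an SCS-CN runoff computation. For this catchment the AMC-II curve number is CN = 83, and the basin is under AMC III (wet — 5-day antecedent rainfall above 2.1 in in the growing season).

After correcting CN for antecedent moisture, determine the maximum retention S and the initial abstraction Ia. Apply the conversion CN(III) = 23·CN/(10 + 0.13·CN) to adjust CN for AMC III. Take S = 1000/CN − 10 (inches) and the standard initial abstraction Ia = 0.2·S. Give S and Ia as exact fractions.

Wet (AMC III): CN(III) = 23·83/(10 + 0.13·83) = 1909/(2079/100) = 190900/2079 ≈ 91.823
S = 1000/(190900/2079) − 10 = 1700/1909 in ≈ 0.891 in
Ia = 0.2S: 0.2·0.891 = 0.178 in (exactly 340/1909)

S = 1700/1909 in ≈ 0.891 in; Ia = 340/1909 in ≈ 0.178 in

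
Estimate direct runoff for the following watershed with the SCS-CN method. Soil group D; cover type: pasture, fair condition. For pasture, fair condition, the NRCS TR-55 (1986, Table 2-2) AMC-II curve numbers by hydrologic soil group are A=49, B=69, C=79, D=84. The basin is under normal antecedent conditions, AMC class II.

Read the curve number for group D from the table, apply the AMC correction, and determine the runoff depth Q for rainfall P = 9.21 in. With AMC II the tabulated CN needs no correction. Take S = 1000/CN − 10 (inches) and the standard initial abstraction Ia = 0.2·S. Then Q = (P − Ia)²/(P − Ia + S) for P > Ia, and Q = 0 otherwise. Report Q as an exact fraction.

NRCS table: pasture, fair condition, soil group D → CN(II) = 84
CN(II) = 84; AMC II needs no correction.
S = 1000/84 − 10 = 40/21 in ≈ 1.905 in
Ia = 0.2S: 0.2·1.905 = 0.381 in (exactly 8/21)
Excess rainfall: 9.210 − 0.381 = 8.829 in; P > Ia so Q > 0
Q: (18541/2100)² ÷ (22541/2100) = 343768681/47336100 in (≈ 7.262 in)

Q = 343768681/47336100 in ≈ 7.262 in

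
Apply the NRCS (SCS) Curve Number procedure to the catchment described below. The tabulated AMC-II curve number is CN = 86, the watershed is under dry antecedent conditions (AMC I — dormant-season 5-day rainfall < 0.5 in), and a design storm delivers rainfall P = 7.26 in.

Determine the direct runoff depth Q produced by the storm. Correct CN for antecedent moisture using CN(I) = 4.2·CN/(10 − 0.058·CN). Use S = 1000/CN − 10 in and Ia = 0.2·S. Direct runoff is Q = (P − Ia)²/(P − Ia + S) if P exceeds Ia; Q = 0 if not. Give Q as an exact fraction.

Adjust CN=86 to AMC I: 4.2·86/(10 − 0.058·86) → (1806/5) ÷ (1253/250) = 12900/179 ≈ 72.067
Retention S: 1000/CN − 10 with CN=72.067 → S = 500/129 ≈ 3.876 in
Initial abstraction Ia = S/5 = (500/129)/5 = 100/129 ≈ 0.775 in
Excess rainfall: 7.260 − 0.775 = 6.485 in; P > Ia so Q > 0
Q: (41827/6450)² ÷ (66827/6450) = 1749497929/431034150 in (≈ 4.059 in)

Q = 1749497929/431034150 in ≈ 4.059 in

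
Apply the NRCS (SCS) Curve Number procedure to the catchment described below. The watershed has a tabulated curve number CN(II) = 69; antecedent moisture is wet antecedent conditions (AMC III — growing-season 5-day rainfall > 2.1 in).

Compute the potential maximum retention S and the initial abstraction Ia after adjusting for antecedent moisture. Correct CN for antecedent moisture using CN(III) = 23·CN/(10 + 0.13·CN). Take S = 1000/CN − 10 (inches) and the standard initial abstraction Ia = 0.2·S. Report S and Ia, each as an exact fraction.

S = 3100/1587 in ≈ 1.953 in; Ia = 620/1587 in ≈ 0.391 in

Adjust CN=69 to AMC III: 23·69/(10 + 0.13·69) → 1587 ÷ (1897/100) = 158700/1897 ≈ 83.658
Retention S: 1000/CN − 10 with CN=83.658 → S = 3100/1587 ≈ 1.953 in
Initial abstraction Ia = S/5 = (3100/1587)/5 = 620/1587 ≈ 0.391 in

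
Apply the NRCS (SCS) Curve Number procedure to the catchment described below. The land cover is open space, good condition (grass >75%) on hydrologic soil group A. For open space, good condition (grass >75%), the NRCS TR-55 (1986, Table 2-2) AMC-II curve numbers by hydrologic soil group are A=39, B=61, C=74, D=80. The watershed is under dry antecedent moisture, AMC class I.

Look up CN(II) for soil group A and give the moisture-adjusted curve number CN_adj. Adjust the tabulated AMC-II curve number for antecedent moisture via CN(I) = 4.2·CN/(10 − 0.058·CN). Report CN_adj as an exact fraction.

CN_adj = 81900/3869 ≈ 21.168

NRCS table: open space, good condition (grass >75%), soil group A → CN(II) = 39
Dry (AMC I): CN(I) = 4.2·39/(10 − 0.058·39) = (819/5)/(3869/500) = 81900/3869 ≈ 21.168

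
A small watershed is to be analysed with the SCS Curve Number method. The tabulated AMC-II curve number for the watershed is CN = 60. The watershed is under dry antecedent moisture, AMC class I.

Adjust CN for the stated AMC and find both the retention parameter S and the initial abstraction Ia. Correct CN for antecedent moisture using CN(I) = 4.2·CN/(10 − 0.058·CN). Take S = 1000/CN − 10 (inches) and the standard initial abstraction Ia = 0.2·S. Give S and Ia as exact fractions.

S = 1000/63 in ≈ 15.873 in; Ia = 200/63 in ≈ 3.175 in

CN(I) from CN(II)=60: (4.2·60)/(10 − 0.058·60) = 6300/163 ≈ 38.650
S = 1000/(6300/163) − 10 = 1000/63 in ≈ 15.873 in
Ia = 0.2·(1000/63) = 200/63 in ≈ 3.175 in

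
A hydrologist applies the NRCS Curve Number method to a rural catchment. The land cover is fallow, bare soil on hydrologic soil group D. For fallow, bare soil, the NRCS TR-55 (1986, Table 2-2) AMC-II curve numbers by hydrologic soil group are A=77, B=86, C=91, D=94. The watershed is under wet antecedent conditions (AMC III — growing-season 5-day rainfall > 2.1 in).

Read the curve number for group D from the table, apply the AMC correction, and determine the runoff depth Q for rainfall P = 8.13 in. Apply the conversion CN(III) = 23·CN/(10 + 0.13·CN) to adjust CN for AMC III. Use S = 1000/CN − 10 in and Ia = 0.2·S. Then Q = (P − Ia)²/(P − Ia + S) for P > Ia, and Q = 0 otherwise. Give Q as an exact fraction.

NRCS table: fallow, bare soil, soil group D → CN(II) = 94
Adjust CN=94 to AMC III: 23·94/(10 + 0.13·94) → 2162 ÷ (1111/50) = 108100/1111 ≈ 97.300
Max retention: S = 1000/(108100/1111) − 10 = 300/1081 in (≈ 0.278 in)
Initial abstraction Ia = S/5 = (300/1081)/5 = 60/1081 ≈ 0.056 in
Excess rainfall: 8.130 − 0.056 = 8.074 in; P > Ia so Q > 0
Q: (872853/108100)² ÷ (902853/108100) = 84652484401/10844267700 in (≈ 7.806 in)

Q = 84652484401/10844267700 in ≈ 7.806 in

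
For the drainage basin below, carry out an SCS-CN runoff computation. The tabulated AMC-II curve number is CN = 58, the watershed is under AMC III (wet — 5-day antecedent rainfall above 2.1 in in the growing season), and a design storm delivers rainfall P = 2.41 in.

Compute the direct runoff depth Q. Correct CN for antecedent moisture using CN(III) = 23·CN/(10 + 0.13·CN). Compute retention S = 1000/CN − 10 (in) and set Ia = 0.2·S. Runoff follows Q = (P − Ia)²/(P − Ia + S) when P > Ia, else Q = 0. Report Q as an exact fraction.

Wet (AMC III): CN(III) = 23·58/(10 + 0.13·58) = 1334/(877/50) = 66700/877 ≈ 76.055
S = 1000/(66700/877) − 10 = 2100/667 in ≈ 3.148 in
Initial abstraction Ia = S/5 = (2100/667)/5 = 420/667 ≈ 0.630 in
Since P=2.410 > Ia=0.630: effective rainfall P−Ia = 118747/66700 in
Q = (118747/66700)²/((118747/66700) + 2100/667) = (14100850009/4448890000)/(328747/66700) = 14100850009/21927424900 in ≈ 0.643 in

Q = 14100850009/21927424900 in ≈ 0.643 in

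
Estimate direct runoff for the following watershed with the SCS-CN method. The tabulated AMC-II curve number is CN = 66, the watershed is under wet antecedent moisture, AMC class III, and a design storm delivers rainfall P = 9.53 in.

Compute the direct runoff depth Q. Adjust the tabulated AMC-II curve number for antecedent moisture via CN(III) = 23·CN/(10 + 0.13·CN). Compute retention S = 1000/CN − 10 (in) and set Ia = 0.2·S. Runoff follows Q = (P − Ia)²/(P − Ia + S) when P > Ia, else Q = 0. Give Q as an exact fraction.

Q = 475171712929/65222919300 in ≈ 7.285 in

Adjust CN=66 to AMC III: 23·66/(10 + 0.13·66) → 1518 ÷ (929/50) = 75900/929 ≈ 81.701
S = 1000/(75900/929) − 10 = 1700/759 in ≈ 2.240 in
Initial abstraction Ia = S/5 = (1700/759)/5 = 340/759 ≈ 0.448 in
Since P=9.530 > Ia=0.448: effective rainfall P−Ia = 689327/75900 in
Runoff Q = (P−Ia)²/(P−Ia+S) = (9.082)²/(9.082+2.240) = 475171712929/65222919300 ≈ 7.285 in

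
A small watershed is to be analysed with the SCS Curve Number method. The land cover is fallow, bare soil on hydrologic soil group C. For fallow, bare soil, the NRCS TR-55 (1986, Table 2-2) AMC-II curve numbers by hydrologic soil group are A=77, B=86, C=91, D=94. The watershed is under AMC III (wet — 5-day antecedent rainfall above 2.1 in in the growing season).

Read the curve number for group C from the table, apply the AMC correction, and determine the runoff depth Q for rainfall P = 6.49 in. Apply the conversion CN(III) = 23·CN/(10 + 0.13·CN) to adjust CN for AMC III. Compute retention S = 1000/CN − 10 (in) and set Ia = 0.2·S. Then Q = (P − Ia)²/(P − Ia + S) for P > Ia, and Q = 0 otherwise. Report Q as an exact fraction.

Q = 1796556887449/299373720100 in ≈ 6.001 in

NRCS table: fallow, bare soil, soil group C → CN(II) = 91
Wet (AMC III): CN(III) = 23·91/(10 + 0.13·91) = 2093/(2183/100) = 209300/2183 ≈ 95.877
S = 1000/(209300/2183) − 10 = 900/2093 in ≈ 0.430 in
Ia = 0.2S: 0.2·0.430 = 0.086 in (exactly 180/2093)
P − Ia = 6.490 − 0.086 = 1340357/209300 ≈ 6.404 in (> 0, runoff occurs)
Runoff Q = (P−Ia)²/(P−Ia+S) = (6.404)²/(6.404+0.430) = 1796556887449/299373720100 ≈ 6.001 in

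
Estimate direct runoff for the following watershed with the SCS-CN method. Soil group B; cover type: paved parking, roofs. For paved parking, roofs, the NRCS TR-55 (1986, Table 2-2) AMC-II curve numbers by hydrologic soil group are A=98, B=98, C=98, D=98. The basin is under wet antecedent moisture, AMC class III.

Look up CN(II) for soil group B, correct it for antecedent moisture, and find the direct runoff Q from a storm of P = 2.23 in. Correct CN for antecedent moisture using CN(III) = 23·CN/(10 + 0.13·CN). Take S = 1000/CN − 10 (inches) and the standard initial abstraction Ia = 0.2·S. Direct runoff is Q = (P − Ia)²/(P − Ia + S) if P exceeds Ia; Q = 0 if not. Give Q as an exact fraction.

Q = 62160961041/29225476700 in ≈ 2.127 in

NRCS table: paved parking, roofs, soil group B → CN(II) = 98
CN(III) from CN(II)=98: (23·98)/(10 + 0.13·98) = 112700/1137 ≈ 99.120
Max retention: S = 1000/(112700/1137) − 10 = 100/1127 in (≈ 0.089 in)
Initial abstraction Ia = S/5 = (100/1127)/5 = 20/1127 ≈ 0.018 in
Since P=2.230 > Ia=0.018: effective rainfall P−Ia = 249321/112700 in
Runoff Q = (P−Ia)²/(P−Ia+S) = (2.212)²/(2.212+0.089) = 62160961041/29225476700 ≈ 2.127 in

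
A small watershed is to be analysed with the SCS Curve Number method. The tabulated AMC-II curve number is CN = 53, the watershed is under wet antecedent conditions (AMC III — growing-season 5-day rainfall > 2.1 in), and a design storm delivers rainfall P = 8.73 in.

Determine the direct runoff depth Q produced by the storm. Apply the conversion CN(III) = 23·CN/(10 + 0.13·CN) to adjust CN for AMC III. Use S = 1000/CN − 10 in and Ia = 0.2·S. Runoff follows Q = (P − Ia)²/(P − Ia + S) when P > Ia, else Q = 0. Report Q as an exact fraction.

Q = 941262814969/175558795300 in ≈ 5.362 in

Wet (AMC III): CN(III) = 23·53/(10 + 0.13·53) = 1219/(1689/100) = 121900/1689 ≈ 72.173
Retention S: 1000/CN − 10 with CN=72.173 → S = 4700/1219 ≈ 3.856 in
Initial abstraction Ia = S/5 = (4700/1219)/5 = 940/1219 ≈ 0.771 in
Since P=8.730 > Ia=0.771: effective rainfall P−Ia = 970187/121900 in
Runoff Q = (P−Ia)²/(P−Ia+S) = (7.959)²/(7.959+3.856) = 941262814969/175558795300 ≈ 5.362 in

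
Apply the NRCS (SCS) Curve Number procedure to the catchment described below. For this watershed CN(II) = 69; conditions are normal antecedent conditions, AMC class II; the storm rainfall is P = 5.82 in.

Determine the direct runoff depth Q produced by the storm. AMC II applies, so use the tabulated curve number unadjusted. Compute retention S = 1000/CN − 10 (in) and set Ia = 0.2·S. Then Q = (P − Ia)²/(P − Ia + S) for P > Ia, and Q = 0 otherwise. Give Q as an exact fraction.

CN(II) = 69; AMC II needs no correction.
S = 1000/69 − 10 = 310/69 in ≈ 4.493 in
Ia = 0.2S: 0.2·4.493 = 0.899 in (exactly 62/69)
Since P=5.820 > Ia=0.899: effective rainfall P−Ia = 16979/3450 in
Q = (16979/3450)²/((16979/3450) + 310/69) = (288286441/11902500)/(32479/3450) = 288286441/112052550 in ≈ 2.573 in

Q = 288286441/112052550 in ≈ 2.573 in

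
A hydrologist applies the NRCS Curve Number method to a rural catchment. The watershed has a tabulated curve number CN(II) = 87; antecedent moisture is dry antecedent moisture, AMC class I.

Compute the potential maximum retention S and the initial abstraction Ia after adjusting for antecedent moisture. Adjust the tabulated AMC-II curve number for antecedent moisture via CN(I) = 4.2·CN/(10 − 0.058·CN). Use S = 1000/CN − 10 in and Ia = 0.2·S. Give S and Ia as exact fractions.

Adjust CN=87 to AMC I: 4.2·87/(10 − 0.058·87) → (1827/5) ÷ (2477/500) = 182700/2477 ≈ 73.759
S = 1000/(182700/2477) − 10 = 6500/1827 in ≈ 3.558 in
Ia = 0.2·(6500/1827) = 1300/1827 in ≈ 0.712 in

S = 6500/1827 in ≈ 3.558 in; Ia = 1300/1827 in ≈ 0.712 in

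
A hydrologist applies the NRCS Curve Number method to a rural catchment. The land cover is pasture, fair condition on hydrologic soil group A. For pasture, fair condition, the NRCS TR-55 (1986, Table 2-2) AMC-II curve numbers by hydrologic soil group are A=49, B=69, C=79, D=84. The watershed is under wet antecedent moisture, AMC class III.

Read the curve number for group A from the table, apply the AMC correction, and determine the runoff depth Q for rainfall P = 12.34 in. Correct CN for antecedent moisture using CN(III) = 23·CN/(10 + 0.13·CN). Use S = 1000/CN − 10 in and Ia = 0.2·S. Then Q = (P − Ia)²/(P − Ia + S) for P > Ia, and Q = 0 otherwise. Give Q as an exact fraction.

NRCS table: pasture, fair condition, soil group A → CN(II) = 49
Adjust CN=49 to AMC III: 23·49/(10 + 0.13·49) → 1127 ÷ (1637/100) = 112700/1637 ≈ 68.845
S = 1000/(112700/1637) − 10 = 5100/1127 in ≈ 4.525 in
Ia = 0.2S: 0.2·4.525 = 0.905 in (exactly 1020/1127)
Since P=12.340 > Ia=0.905: effective rainfall P−Ia = 644359/56350 in
Q = (644359/56350)²/((644359/56350) + 5100/1127) = (415198520881/3175322500)/(899359/56350) = 415198520881/50678879650 in ≈ 8.193 in

Q = 415198520881/50678879650 in ≈ 8.193 in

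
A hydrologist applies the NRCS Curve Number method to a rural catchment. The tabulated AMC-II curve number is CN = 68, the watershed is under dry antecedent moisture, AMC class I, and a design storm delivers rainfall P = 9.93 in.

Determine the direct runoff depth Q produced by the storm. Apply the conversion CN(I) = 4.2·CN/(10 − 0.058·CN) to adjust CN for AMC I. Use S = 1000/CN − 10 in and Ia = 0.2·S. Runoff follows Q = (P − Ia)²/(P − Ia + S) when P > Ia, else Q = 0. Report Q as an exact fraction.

Q = 75350799001/24079685700 in ≈ 3.129 in

Dry (AMC I): CN(I) = 4.2·68/(10 − 0.058·68) = (1428/5)/(757/125) = 35700/757 ≈ 47.160
S = 1000/(35700/757) − 10 = 4000/357 in ≈ 11.204 in
Ia = 0.2·(4000/357) = 800/357 in ≈ 2.241 in
Excess rainfall: 9.930 − 2.241 = 7.689 in; P > Ia so Q > 0
Runoff Q = (P−Ia)²/(P−Ia+S) = (7.689)²/(7.689+11.204) = 75350799001/24079685700 ≈ 3.129 in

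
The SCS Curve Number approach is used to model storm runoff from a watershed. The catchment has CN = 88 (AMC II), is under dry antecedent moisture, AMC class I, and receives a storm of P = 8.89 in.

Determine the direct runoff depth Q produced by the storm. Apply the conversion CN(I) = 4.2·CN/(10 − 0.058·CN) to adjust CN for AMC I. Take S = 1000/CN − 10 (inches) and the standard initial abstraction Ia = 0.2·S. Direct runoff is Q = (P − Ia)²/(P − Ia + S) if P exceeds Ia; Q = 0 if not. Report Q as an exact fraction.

Q = 4026283209/681088100 in ≈ 5.912 in

CN(I) from CN(II)=88: (4.2·88)/(10 − 0.058·88) = 3850/51 ≈ 75.490
Retention S: 1000/CN − 10 with CN=75.490 → S = 250/77 ≈ 3.247 in
Ia = 0.2·(250/77) = 50/77 in ≈ 0.649 in
Excess rainfall: 8.890 − 0.649 = 8.241 in; P > Ia so Q > 0
Q = (63453/7700)²/((63453/7700) + 250/77) = (4026283209/59290000)/(88453/7700) = 4026283209/681088100 in ≈ 5.912 in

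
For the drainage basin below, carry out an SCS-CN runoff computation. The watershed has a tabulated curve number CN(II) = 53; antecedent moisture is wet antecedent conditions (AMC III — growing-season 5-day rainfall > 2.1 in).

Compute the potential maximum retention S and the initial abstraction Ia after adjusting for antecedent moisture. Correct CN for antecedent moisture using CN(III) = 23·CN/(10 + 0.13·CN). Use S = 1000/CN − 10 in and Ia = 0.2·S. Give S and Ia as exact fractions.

Wet (AMC III): CN(III) = 23·53/(10 + 0.13·53) = 1219/(1689/100) = 121900/1689 ≈ 72.173
S = 1000/(121900/1689) − 10 = 4700/1219 in ≈ 3.856 in
Ia = 0.2S: 0.2·3.856 = 0.771 in (exactly 940/1219)

S = 4700/1219 in ≈ 3.856 in; Ia = 940/1219 in ≈ 0.771 in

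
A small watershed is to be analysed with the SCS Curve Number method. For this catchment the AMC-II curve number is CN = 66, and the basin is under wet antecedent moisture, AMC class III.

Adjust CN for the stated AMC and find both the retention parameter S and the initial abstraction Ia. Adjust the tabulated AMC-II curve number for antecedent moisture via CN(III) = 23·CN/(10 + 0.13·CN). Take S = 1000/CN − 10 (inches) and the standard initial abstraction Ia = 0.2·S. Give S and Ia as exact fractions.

S = 1700/759 in ≈ 2.240 in; Ia = 340/759 in ≈ 0.448 in

Adjust CN=66 to AMC III: 23·66/(10 + 0.13·66) → 1518 ÷ (929/50) = 75900/929 ≈ 81.701
Max retention: S = 1000/(75900/929) − 10 = 1700/759 in (≈ 2.240 in)
Ia = 0.2·(1700/759) = 340/759 in ≈ 0.448 in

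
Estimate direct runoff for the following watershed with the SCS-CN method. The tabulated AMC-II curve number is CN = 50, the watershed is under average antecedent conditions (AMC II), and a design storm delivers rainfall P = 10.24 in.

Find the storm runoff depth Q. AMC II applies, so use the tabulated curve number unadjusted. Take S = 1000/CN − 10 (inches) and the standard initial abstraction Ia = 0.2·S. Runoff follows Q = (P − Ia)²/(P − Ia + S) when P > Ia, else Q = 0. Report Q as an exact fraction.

CN(II) = 50; AMC II needs no correction.
Max retention: S = 1000/50 − 10 = 10 in (≈ 10.000 in)
Ia = 0.2·10 = 2 in ≈ 2.000 in
Excess rainfall: 10.240 − 2.000 = 8.240 in; P > Ia so Q > 0
Q: (206/25)² ÷ (456/25) = 10609/2850 in (≈ 3.722 in)

Q = 10609/2850 in ≈ 3.722 in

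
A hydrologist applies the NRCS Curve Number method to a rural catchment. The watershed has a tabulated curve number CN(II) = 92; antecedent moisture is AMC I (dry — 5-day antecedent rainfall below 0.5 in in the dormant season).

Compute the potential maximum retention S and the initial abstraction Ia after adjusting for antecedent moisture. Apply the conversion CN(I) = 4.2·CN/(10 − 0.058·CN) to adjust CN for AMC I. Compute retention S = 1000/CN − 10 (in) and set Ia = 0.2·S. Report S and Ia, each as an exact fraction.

CN(I) from CN(II)=92: (4.2·92)/(10 − 0.058·92) = 48300/583 ≈ 82.847
Max retention: S = 1000/(48300/583) − 10 = 1000/483 in (≈ 2.070 in)
Initial abstraction Ia = S/5 = (1000/483)/5 = 200/483 ≈ 0.414 in

S = 1000/483 in ≈ 2.070 in; Ia = 200/483 in ≈ 0.414 in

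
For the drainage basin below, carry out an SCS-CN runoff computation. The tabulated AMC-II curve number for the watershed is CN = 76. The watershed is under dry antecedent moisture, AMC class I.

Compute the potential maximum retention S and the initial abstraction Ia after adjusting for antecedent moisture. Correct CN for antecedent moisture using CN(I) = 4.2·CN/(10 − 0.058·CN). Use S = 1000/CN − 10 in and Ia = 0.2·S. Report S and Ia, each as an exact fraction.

S = 1000/133 in ≈ 7.519 in; Ia = 200/133 in ≈ 1.504 in

Adjust CN=76 to AMC I: 4.2·76/(10 − 0.058·76) → (1596/5) ÷ (699/125) = 13300/233 ≈ 57.082
Retention S: 1000/CN − 10 with CN=57.082 → S = 1000/133 ≈ 7.519 in
Ia = 0.2·(1000/133) = 200/133 in ≈ 1.504 in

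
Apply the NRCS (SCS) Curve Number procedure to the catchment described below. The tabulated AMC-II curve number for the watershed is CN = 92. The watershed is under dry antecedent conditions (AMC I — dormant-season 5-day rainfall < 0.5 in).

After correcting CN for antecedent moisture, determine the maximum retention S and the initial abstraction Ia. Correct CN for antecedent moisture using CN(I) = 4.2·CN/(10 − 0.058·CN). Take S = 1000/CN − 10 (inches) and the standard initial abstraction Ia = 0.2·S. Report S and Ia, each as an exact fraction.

Adjust CN=92 to AMC I: 4.2·92/(10 − 0.058·92) → (1932/5) ÷ (583/125) = 48300/583 ≈ 82.847
Retention S: 1000/CN − 10 with CN=82.847 → S = 1000/483 ≈ 2.070 in
Initial abstraction Ia = S/5 = (1000/483)/5 = 200/483 ≈ 0.414 in

S = 1000/483 in ≈ 2.070 in; Ia = 200/483 in ≈ 0.414 in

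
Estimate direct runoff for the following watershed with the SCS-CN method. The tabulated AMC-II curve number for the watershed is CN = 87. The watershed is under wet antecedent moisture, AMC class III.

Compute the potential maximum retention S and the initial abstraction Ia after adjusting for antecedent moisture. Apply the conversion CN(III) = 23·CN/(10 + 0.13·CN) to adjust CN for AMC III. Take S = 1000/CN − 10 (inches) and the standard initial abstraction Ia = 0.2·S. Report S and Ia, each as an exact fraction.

S = 1300/2001 in ≈ 0.650 in; Ia = 260/2001 in ≈ 0.130 in

Adjust CN=87 to AMC III: 23·87/(10 + 0.13·87) → 2001 ÷ (2131/100) = 200100/2131 ≈ 93.900
S = 1000/(200100/2131) − 10 = 1300/2001 in ≈ 0.650 in
Ia = 0.2S: 0.2·0.650 = 0.130 in (exactly 260/2001)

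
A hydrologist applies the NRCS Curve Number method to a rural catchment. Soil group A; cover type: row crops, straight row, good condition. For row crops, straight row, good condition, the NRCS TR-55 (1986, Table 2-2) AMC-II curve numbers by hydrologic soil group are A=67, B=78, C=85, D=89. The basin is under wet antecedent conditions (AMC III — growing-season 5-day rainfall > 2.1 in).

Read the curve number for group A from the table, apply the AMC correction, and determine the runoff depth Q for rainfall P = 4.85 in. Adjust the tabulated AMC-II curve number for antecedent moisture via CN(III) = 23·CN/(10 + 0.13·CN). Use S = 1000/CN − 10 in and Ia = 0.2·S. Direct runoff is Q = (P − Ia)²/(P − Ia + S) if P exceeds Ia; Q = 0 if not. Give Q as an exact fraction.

NRCS table: row crops, straight row, good condition, soil group A → CN(II) = 67
Adjust CN=67 to AMC III: 23·67/(10 + 0.13·67) → 1541 ÷ (1871/100) = 154100/1871 ≈ 82.362
S = 1000/(154100/1871) − 10 = 3300/1541 in ≈ 2.141 in
Initial abstraction Ia = S/5 = (3300/1541)/5 = 660/1541 ≈ 0.428 in
Since P=4.850 > Ia=0.428: effective rainfall P−Ia = 136277/30820 in
Runoff Q = (P−Ia)²/(P−Ia+S) = (4.422)²/(4.422+2.141) = 18571420729/6234177140 ≈ 2.979 in

Q = 18571420729/6234177140 in ≈ 2.979 in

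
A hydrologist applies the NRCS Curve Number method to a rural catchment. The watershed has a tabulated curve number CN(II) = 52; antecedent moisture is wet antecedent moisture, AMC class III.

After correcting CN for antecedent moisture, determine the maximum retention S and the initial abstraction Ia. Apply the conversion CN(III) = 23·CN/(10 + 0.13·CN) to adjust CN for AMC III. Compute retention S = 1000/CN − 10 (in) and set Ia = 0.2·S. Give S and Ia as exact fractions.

Adjust CN=52 to AMC III: 23·52/(10 + 0.13·52) → 1196 ÷ (419/25) = 29900/419 ≈ 71.360
S = 1000/(29900/419) − 10 = 1200/299 in ≈ 4.013 in
Initial abstraction Ia = S/5 = (1200/299)/5 = 240/299 ≈ 0.803 in

S = 1200/299 in ≈ 4.013 in; Ia = 240/299 in ≈ 0.803 in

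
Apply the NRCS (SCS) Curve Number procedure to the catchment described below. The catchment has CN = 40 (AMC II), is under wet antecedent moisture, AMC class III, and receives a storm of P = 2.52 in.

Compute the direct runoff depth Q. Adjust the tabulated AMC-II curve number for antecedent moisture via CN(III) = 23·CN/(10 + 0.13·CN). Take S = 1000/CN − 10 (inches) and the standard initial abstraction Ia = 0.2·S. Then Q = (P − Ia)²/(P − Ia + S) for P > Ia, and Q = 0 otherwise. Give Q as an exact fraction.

Wet (AMC III): CN(III) = 23·40/(10 + 0.13·40) = 920/(76/5) = 1150/19 ≈ 60.526
S = 1000/(1150/19) − 10 = 150/23 in ≈ 6.522 in
Initial abstraction Ia = S/5 = (150/23)/5 = 30/23 ≈ 1.304 in
Excess rainfall: 2.520 − 1.304 = 1.216 in; P > Ia so Q > 0
Runoff Q = (P−Ia)²/(P−Ia+S) = (1.216)²/(1.216+6.522) = 162867/852725 ≈ 0.191 in

Q = 162867/852725 in ≈ 0.191 in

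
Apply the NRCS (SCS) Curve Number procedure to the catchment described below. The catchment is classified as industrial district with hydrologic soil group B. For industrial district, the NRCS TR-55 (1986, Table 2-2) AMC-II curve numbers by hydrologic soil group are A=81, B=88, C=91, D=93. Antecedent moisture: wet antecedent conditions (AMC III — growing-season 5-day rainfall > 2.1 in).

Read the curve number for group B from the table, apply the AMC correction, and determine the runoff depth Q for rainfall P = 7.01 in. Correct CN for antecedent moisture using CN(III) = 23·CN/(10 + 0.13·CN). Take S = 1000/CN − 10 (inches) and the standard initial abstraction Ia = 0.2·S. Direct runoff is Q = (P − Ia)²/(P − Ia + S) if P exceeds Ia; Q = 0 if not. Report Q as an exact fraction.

NRCS table: industrial district, soil group B → CN(II) = 88
Wet (AMC III): CN(III) = 23·88/(10 + 0.13·88) = 2024/(536/25) = 6325/67 ≈ 94.403
Retention S: 1000/CN − 10 with CN=94.403 → S = 150/253 ≈ 0.593 in
Ia = 0.2·(150/253) = 30/253 in ≈ 0.119 in
Excess rainfall: 7.010 − 0.119 = 6.891 in; P > Ia so Q > 0
Q = (174353/25300)²/((174353/25300) + 150/253) = (30398968609/640090000)/(189353/25300) = 30398968609/4790630900 in ≈ 6.346 in

Q = 30398968609/4790630900 in ≈ 6.346 in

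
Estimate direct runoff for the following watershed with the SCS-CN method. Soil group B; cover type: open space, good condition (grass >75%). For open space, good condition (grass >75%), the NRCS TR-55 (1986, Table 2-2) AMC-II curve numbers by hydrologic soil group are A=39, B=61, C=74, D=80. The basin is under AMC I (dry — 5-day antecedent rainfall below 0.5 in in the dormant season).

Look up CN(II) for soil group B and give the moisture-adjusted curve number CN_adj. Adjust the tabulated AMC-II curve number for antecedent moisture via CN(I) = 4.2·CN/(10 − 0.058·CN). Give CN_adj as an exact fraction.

NRCS table: open space, good condition (grass >75%), soil group B → CN(II) = 61
CN(I) from CN(II)=61: (4.2·61)/(10 − 0.058·61) = 42700/1077 ≈ 39.647

CN_adj = 42700/1077 ≈ 39.647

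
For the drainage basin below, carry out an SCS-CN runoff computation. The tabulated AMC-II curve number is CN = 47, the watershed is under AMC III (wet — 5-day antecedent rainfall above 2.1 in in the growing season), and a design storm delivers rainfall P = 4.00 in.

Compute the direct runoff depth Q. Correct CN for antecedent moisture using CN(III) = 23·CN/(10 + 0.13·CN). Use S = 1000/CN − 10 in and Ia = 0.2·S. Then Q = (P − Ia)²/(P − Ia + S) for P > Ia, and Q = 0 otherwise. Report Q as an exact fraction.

CN(III) from CN(II)=47: (23·47)/(10 + 0.13·47) = 108100/1611 ≈ 67.101
Retention S: 1000/CN − 10 with CN=67.101 → S = 5300/1081 ≈ 4.903 in
Ia = 0.2S: 0.2·4.903 = 0.981 in (exactly 1060/1081)
Since P=4.000 > Ia=0.981: effective rainfall P−Ia = 3264/1081 in
Q = (3264/1081)²/((3264/1081) + 5300/1081) = (10653696/1168561)/(8564/1081) = 2663424/2314421 in ≈ 1.151 in

Q = 2663424/2314421 in ≈ 1.151 in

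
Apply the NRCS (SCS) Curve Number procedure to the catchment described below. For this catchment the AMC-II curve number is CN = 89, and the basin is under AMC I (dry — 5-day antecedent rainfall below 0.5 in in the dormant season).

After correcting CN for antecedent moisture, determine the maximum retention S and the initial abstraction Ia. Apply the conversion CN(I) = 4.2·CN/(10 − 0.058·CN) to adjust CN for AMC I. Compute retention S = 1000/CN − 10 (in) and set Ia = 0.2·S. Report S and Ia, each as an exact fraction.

S = 5500/1869 in ≈ 2.943 in; Ia = 1100/1869 in ≈ 0.589 in

Dry (AMC I): CN(I) = 4.2·89/(10 − 0.058·89) = (1869/5)/(2419/500) = 186900/2419 ≈ 77.263
S = 1000/(186900/2419) − 10 = 5500/1869 in ≈ 2.943 in
Initial abstraction Ia = S/5 = (5500/1869)/5 = 1100/1869 ≈ 0.589 in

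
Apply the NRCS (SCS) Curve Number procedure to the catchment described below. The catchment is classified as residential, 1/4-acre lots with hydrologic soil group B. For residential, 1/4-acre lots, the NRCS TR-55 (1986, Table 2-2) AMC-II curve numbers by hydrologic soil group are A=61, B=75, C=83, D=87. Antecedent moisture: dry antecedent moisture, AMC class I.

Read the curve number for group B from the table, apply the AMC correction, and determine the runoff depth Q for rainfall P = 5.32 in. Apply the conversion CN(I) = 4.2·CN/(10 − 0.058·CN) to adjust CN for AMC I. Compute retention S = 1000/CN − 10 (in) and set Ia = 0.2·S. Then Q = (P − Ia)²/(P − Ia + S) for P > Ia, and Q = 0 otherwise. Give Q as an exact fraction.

NRCS table: residential, 1/4-acre lots, soil group B → CN(II) = 75
CN(I) from CN(II)=75: (4.2·75)/(10 − 0.058·75) = 6300/113 ≈ 55.752
Max retention: S = 1000/(6300/113) − 10 = 500/63 in (≈ 7.937 in)
Ia = 0.2S: 0.2·7.937 = 1.587 in (exactly 100/63)
P − Ia = 5.320 − 1.587 = 5879/1575 ≈ 3.733 in (> 0, runoff occurs)
Q = (5879/1575)²/((5879/1575) + 500/63) = (34562641/2480625)/(18379/1575) = 34562641/28946925 in ≈ 1.194 in

Q = 34562641/28946925 in ≈ 1.194 in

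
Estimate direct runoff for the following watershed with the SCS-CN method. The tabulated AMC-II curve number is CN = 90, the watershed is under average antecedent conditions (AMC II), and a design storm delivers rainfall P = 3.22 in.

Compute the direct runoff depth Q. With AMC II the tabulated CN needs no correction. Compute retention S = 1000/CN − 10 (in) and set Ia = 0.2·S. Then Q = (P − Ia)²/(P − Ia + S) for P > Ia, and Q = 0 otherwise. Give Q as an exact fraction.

CN(II) = 90; AMC II needs no correction.
Max retention: S = 1000/90 − 10 = 10/9 in (≈ 1.111 in)
Ia = 0.2S: 0.2·1.111 = 0.222 in (exactly 2/9)
Excess rainfall: 3.220 − 0.222 = 2.998 in; P > Ia so Q > 0
Q = (1349/450)²/((1349/450) + 10/9) = (1819801/202500)/(1849/450) = 1819801/832050 in ≈ 2.187 in

Q = 1819801/832050 in ≈ 2.187 in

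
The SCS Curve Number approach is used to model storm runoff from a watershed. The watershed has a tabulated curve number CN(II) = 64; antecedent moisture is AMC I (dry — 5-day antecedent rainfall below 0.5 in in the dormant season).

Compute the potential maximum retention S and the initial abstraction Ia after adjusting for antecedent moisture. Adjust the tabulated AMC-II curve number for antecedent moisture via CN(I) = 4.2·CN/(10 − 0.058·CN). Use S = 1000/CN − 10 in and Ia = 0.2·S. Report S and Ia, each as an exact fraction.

S = 375/28 in ≈ 13.393 in; Ia = 75/28 in ≈ 2.679 in

Dry (AMC I): CN(I) = 4.2·64/(10 − 0.058·64) = (1344/5)/(786/125) = 5600/131 ≈ 42.748
Retention S: 1000/CN − 10 with CN=42.748 → S = 375/28 ≈ 13.393 in
Initial abstraction Ia = S/5 = (375/28)/5 = 75/28 ≈ 2.679 in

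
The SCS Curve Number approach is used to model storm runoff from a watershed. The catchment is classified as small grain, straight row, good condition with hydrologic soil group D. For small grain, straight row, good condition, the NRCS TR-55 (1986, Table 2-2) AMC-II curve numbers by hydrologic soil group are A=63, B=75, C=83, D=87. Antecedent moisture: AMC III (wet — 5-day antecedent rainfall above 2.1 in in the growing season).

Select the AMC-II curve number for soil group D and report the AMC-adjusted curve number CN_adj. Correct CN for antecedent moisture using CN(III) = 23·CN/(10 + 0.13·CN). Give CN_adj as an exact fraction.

NRCS table: small grain, straight row, good condition, soil group D → CN(II) = 87
CN(III) from CN(II)=87: (23·87)/(10 + 0.13·87) = 200100/2131 ≈ 93.900

CN_adj = 200100/2131 ≈ 93.900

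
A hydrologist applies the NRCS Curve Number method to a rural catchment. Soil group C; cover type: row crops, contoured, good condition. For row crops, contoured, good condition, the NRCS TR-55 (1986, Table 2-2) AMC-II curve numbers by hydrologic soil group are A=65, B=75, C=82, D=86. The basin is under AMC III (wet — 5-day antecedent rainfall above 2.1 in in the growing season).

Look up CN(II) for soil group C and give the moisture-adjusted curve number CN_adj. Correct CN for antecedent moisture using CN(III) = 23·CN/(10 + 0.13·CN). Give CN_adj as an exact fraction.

NRCS table: row crops, contoured, good condition, soil group C → CN(II) = 82
Wet (AMC III): CN(III) = 23·82/(10 + 0.13·82) = 1886/(1033/50) = 94300/1033 ≈ 91.288

CN_adj = 94300/1033 ≈ 91.288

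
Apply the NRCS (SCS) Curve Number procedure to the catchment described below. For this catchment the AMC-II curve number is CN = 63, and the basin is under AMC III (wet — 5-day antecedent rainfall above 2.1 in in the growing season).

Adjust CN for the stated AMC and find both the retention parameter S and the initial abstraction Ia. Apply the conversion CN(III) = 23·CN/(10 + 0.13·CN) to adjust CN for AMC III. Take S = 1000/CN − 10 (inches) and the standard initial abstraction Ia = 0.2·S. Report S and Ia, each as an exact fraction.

S = 3700/1449 in ≈ 2.553 in; Ia = 740/1449 in ≈ 0.511 in

Wet (AMC III): CN(III) = 23·63/(10 + 0.13·63) = 1449/(1819/100) = 144900/1819 ≈ 79.659
Max retention: S = 1000/(144900/1819) − 10 = 3700/1449 in (≈ 2.553 in)
Initial abstraction Ia = S/5 = (3700/1449)/5 = 740/1449 ≈ 0.511 in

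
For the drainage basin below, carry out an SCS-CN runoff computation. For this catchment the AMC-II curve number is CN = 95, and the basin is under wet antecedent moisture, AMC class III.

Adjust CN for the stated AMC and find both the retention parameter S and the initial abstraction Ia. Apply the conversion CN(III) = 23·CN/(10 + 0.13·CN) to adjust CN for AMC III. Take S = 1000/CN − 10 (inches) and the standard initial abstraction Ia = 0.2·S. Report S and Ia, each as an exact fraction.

S = 100/437 in ≈ 0.229 in; Ia = 20/437 in ≈ 0.046 in

Adjust CN=95 to AMC III: 23·95/(10 + 0.13·95) → 2185 ÷ (447/20) = 43700/447 ≈ 97.763
Max retention: S = 1000/(43700/447) − 10 = 100/437 in (≈ 0.229 in)
Ia = 0.2S: 0.2·0.229 = 0.046 in (exactly 20/437)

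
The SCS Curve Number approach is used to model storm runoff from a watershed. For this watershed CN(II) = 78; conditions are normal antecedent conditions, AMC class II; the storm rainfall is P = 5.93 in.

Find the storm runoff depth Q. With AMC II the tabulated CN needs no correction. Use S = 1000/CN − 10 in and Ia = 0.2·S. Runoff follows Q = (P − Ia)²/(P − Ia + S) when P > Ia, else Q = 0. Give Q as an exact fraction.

Q = 437939329/124515300 in ≈ 3.517 in

Average conditions: CN = 78 (no AMC adjustment).
S = 1000/78 − 10 = 110/39 in ≈ 2.821 in
Ia = 0.2S: 0.2·2.821 = 0.564 in (exactly 22/39)
P − Ia = 5.930 − 0.564 = 20927/3900 ≈ 5.366 in (> 0, runoff occurs)
Q = (20927/3900)²/((20927/3900) + 110/39) = (437939329/15210000)/(31927/3900) = 437939329/124515300 in ≈ 3.517 in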